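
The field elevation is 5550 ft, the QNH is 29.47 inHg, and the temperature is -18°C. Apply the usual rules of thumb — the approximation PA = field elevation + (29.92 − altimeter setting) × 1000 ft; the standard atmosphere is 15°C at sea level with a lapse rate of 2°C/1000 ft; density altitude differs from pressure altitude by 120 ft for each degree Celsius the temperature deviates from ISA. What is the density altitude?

Pressure altitude = 5550 + (29.92 − 29.47) × 1000 = 5550 + (+450) = 6000 ft.
ISA temperature at 6000 ft = 15 − 2 × (6000/1000) = 3°C.
ISA deviation = -18 − 3 = -21°C.
Density altitude = 6000 + 120 × (-21) = 3480 ft.

3480 ft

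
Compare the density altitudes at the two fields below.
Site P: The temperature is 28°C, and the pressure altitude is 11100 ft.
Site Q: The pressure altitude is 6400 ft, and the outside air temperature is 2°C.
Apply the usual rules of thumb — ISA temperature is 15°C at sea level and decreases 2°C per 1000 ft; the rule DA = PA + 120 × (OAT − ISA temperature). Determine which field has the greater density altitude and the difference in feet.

Site P: ISA temp = -7.2°C, deviation +35.2°C, DA = 11100 + 120 × 35.2 = 15324 ft.
Site Q: ISA temp = 2.2°C, deviation -0.2°C, DA = 6400 + 120 × (-0.2) = 6376 ft.
Site P is higher by 15324 − 6376 = 8948 ft.

Site P by 8948 ft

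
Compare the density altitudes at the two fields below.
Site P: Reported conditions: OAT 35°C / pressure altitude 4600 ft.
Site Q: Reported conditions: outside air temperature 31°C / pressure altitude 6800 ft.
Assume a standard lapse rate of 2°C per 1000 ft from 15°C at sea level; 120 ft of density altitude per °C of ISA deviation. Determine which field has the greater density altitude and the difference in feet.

Site Q by 2248 ft

Site P: ISA temp = 5.8°C, deviation +29.2°C, DA = 4600 + 120 × 29.2 = 8104 ft.
Site Q: ISA temp = 1.4°C, deviation +29.6°C, DA = 6800 + 120 × 29.6 = 10352 ft.
Site Q is higher by 10352 − 8104 = 2248 ft.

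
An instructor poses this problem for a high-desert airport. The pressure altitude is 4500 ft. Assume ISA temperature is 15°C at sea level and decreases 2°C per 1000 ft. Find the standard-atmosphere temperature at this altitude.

ISA temperature = 15 − 2 × (4500/1000) = 15 − 9 = 6°C.

6°C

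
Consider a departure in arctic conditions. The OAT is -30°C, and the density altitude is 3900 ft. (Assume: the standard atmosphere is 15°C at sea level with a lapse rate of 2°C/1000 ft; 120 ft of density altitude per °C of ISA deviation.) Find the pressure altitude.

7500 ft

DA = PA + 120 × (OAT − (15 − 2·PA/1000)) = PA + 120·OAT − 1800 + 0.24·PA = 1.24·PA + 120·OAT − 1800.
So 1.24·PA = 3900 − 120 × (-30) + 1800 = 9300.
PA = 9300 / 1.24 = 7500 ft.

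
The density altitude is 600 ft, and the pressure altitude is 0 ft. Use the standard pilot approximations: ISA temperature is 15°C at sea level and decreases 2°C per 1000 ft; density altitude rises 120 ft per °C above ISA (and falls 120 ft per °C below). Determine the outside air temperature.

20°C

Density altitude − pressure altitude = 600 − 0 = +600 ft.
At 120 ft/°C that is an ISA deviation of 600/120 = +5°C.
ISA temperature at 0 ft = 15 − 2 × (0/1000) = 15°C.
OAT = ISA + deviation = 15 + (+5) = 20°C.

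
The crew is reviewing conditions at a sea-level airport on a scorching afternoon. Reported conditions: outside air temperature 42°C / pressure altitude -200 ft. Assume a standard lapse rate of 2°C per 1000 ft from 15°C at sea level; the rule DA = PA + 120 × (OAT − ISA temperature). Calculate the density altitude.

2992 ft

ISA temperature at -200 ft = 15 − 2 × (-200/1000) = 15.4°C.
ISA deviation = 42 − 15.4 = +26.6°C.
Density altitude = -200 + 120 × (26.6) = -200 + (+3192) = 2992 ft.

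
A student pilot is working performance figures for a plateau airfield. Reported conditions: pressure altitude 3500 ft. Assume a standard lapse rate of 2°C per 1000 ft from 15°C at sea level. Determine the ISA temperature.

ISA temperature = 15 − 2 × (3500/1000) = 15 − 7 = 8°C.

8°C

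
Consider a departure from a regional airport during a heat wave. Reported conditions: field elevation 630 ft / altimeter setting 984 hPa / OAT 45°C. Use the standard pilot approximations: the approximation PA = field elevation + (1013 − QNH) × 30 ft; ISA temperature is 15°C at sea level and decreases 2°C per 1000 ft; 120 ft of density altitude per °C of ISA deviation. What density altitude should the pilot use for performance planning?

Pressure altitude = 630 + (1013 − 984) × 30 = 630 + (+870) = 1500 ft.
ISA temperature at 1500 ft = 15 − 2 × (1500/1000) = 12°C.
ISA deviation = 45 − 12 = +33°C.
Density altitude = 1500 + 120 × (33) = 5460 ft.

5460 ft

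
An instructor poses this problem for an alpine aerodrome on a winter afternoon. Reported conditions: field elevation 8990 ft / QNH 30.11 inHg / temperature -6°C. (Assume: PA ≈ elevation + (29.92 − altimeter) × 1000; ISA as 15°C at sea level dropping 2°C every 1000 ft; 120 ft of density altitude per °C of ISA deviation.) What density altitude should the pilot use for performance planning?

Pressure altitude = 8990 + (29.92 − 30.11) × 1000 = 8990 + (-190) = 8800 ft.
ISA temperature at 8800 ft = 15 − 2 × (8800/1000) = -2.6°C.
ISA deviation = -6 − (-2.6) = -3.4°C.
Density altitude = 8800 + 120 × (-3.4) = 8392 ft.

8392 ft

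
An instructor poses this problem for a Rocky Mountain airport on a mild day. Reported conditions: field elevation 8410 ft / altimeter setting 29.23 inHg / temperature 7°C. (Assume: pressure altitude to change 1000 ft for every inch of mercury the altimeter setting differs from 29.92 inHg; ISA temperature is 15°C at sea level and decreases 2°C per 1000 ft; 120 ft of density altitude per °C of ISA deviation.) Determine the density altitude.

10324 ft

Pressure altitude = 8410 + (29.92 − 29.23) × 1000 = 8410 + (+690) = 9100 ft.
ISA temperature at 9100 ft = 15 − 2 × (9100/1000) = -3.2°C.
ISA deviation = 7 − (-3.2) = +10.2°C.
Density altitude = 9100 + 120 × (10.2) = 10324 ft.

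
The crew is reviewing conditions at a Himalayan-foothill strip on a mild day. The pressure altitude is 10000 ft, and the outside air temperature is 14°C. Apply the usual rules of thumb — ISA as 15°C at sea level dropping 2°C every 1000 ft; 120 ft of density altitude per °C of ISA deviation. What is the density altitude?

ISA temperature at 10000 ft = 15 − 2 × (10000/1000) = -5°C.
ISA deviation = 14 − (-5) = +19°C.
Density altitude = 10000 + 120 × (19) = 10000 + (+2280) = 12280 ft.

12280 ft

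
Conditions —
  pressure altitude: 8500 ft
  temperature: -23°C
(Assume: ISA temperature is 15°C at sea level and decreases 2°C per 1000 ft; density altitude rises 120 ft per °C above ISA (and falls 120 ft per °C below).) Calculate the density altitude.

ISA temperature at 8500 ft = 15 − 2 × (8500/1000) = -2°C.
ISA deviation = -23 − (-2) = -21°C.
Density altitude = 8500 + 120 × (-21) = 8500 + (-2520) = 5980 ft.

5980 ft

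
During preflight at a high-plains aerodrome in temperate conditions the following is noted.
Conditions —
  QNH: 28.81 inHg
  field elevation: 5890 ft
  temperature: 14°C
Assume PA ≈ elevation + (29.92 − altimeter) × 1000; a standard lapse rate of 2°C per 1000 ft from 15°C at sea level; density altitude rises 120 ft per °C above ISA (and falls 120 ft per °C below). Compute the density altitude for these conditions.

Pressure altitude = 5890 + (29.92 − 28.81) × 1000 = 5890 + (+1110) = 7000 ft.
ISA temperature at 7000 ft = 15 − 2 × (7000/1000) = 1°C.
ISA deviation = 14 − 1 = +13°C.
Density altitude = 7000 + 120 × (13) = 8560 ft.

8560 ft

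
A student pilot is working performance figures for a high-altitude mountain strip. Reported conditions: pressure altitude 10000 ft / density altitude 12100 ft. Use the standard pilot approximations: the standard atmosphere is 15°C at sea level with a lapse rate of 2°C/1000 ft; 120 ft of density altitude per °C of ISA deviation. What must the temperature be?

Density altitude − pressure altitude = 12100 − 10000 = +2100 ft.
At 120 ft/°C that is an ISA deviation of 2100/120 = +17.5°C.
ISA temperature at 10000 ft = 15 − 2 × (10000/1000) = -5°C.
OAT = ISA + deviation = -5 + (+17.5) = 12.5°C.

12.5°C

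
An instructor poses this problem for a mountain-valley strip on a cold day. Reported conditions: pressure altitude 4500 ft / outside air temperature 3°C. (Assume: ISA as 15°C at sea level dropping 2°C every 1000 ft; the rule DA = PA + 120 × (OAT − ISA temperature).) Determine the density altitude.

ISA temperature at 4500 ft = 15 − 2 × (4500/1000) = 6°C.
ISA deviation = 3 − 6 = -3°C.
Density altitude = 4500 + 120 × (-3) = 4500 + (-360) = 4140 ft.

4140 ft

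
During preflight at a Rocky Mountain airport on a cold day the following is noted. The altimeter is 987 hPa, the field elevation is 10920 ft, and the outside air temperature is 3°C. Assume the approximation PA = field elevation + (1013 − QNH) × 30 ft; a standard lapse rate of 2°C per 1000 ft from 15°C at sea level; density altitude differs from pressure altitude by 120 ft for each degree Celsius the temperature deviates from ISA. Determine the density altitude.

Pressure altitude = 10920 + (1013 − 987) × 30 = 10920 + (+780) = 11700 ft.
ISA temperature at 11700 ft = 15 − 2 × (11700/1000) = -8.4°C.
ISA deviation = 3 − (-8.4) = +11.4°C.
Density altitude = 11700 + 120 × (11.4) = 13068 ft.

13068 ft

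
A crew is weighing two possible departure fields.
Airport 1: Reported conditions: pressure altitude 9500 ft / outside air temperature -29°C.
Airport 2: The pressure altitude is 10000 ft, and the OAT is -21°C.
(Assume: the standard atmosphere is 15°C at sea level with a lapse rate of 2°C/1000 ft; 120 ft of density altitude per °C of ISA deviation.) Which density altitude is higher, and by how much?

Airport 2 by 1580 ft

Airport 1: ISA temp = -4°C, deviation -25°C, DA = 9500 + 120 × (-25) = 6500 ft.
Airport 2: ISA temp = -5°C, deviation -16°C, DA = 10000 + 120 × (-16) = 8080 ft.
Airport 2 is higher by 8080 − 6500 = 1580 ft.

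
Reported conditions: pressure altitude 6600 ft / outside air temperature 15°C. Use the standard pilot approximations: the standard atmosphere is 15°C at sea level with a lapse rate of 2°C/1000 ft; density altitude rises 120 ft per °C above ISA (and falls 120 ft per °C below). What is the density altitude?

ISA temperature at 6600 ft = 15 − 2 × (6600/1000) = 1.8°C.
ISA deviation = 15 − 1.8 = +13.2°C.
Density altitude = 6600 + 120 × (13.2) = 6600 + (+1584) = 8184 ft.

8184 ft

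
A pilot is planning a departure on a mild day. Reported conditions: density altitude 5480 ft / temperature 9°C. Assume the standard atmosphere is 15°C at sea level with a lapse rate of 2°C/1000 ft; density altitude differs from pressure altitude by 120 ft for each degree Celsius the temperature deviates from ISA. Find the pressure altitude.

5000 ft

DA = PA + 120 × (OAT − (15 − 2·PA/1000)) = PA + 120·OAT − 1800 + 0.24·PA = 1.24·PA + 120·OAT − 1800.
So 1.24·PA = 5480 − 120 × 9 + 1800 = 6200.
PA = 6200 / 1.24 = 5000 ft.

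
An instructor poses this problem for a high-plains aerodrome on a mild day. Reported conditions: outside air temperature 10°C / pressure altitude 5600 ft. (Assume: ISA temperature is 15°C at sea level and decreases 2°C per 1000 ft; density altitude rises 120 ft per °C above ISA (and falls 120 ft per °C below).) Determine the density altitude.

ISA temperature at 5600 ft = 15 − 2 × (5600/1000) = 3.8°C.
ISA deviation = 10 − 3.8 = +6.2°C.
Density altitude = 5600 + 120 × (6.2) = 5600 + (+744) = 6344 ft.

6344 ft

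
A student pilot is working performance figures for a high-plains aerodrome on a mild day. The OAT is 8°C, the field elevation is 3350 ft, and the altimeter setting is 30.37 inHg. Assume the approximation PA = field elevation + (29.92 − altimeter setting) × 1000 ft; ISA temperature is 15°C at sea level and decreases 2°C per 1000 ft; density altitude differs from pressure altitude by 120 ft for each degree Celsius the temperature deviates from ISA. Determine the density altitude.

Pressure altitude = 3350 + (29.92 − 30.37) × 1000 = 3350 + (-450) = 2900 ft.
ISA temperature at 2900 ft = 15 − 2 × (2900/1000) = 9.2°C.
ISA deviation = 8 − 9.2 = -1.2°C.
Density altitude = 2900 + 120 × (-1.2) = 2756 ft.

2756 ft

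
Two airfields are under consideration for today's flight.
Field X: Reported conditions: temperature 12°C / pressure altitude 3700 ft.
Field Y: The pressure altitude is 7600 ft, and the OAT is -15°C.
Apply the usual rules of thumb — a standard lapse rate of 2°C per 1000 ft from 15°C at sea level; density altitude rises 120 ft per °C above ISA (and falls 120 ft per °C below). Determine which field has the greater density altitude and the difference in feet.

Field Y by 1596 ft

Field X: ISA temp = 7.6°C, deviation +4.4°C, DA = 3700 + 120 × 4.4 = 4228 ft.
Field Y: ISA temp = -0.2°C, deviation -14.8°C, DA = 7600 + 120 × (-14.8) = 5824 ft.
Field Y is higher by 5824 − 4228 = 1596 ft.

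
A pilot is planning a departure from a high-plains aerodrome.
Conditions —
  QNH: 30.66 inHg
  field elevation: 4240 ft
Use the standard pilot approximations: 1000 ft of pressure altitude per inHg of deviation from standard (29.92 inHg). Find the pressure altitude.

Pressure correction = (29.92 − 30.66) × 1000 = -740 ft.
Pressure altitude = 4240 + (-740) = 3500 ft.

3500 ft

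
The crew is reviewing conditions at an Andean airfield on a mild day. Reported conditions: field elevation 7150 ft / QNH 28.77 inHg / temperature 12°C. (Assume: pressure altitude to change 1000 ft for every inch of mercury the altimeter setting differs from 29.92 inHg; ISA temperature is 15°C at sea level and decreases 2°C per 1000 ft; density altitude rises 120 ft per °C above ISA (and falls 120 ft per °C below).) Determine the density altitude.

Pressure altitude = 7150 + (29.92 − 28.77) × 1000 = 7150 + (+1150) = 8300 ft.
ISA temperature at 8300 ft = 15 − 2 × (8300/1000) = -1.6°C.
ISA deviation = 12 − (-1.6) = +13.6°C.
Density altitude = 8300 + 120 × (13.6) = 9932 ft.

9932 ft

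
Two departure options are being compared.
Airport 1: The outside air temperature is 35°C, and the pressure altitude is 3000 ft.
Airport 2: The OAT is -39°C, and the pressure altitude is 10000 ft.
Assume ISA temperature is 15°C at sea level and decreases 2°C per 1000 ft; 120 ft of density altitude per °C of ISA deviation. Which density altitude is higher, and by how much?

Airport 1: ISA temp = 9°C, deviation +26°C, DA = 3000 + 120 × 26 = 6120 ft.
Airport 2: ISA temp = -5°C, deviation -34°C, DA = 10000 + 120 × (-34) = 5920 ft.
Airport 1 is higher by 6120 − 5920 = 200 ft.

Airport 1 by 200 ft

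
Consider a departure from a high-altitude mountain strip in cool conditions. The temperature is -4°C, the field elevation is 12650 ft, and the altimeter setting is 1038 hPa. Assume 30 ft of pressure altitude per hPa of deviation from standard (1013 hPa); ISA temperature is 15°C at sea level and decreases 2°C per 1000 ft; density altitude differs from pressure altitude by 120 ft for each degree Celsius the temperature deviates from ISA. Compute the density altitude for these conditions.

Pressure altitude = 12650 + (1013 − 1038) × 30 = 12650 + (-750) = 11900 ft.
ISA temperature at 11900 ft = 15 − 2 × (11900/1000) = -8.8°C.
ISA deviation = -4 − (-8.8) = +4.8°C.
Density altitude = 11900 + 120 × (4.8) = 12476 ft.

12476 ft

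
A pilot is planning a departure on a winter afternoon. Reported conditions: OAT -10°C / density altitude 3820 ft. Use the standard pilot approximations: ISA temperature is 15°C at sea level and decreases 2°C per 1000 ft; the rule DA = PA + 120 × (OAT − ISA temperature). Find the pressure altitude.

5500 ft

DA = PA + 120 × (OAT − (15 − 2·PA/1000)) = PA + 120·OAT − 1800 + 0.24·PA = 1.24·PA + 120·OAT − 1800.
So 1.24·PA = 3820 − 120 × (-10) + 1800 = 6820.
PA = 6820 / 1.24 = 5500 ft.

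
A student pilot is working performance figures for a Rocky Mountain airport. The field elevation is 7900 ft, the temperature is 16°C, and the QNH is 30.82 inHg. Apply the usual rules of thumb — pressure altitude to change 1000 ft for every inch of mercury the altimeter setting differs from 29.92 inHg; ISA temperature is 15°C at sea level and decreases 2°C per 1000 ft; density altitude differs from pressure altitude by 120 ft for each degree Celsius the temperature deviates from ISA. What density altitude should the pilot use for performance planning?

8800 ft

Pressure altitude = 7900 + (29.92 − 30.82) × 1000 = 7900 + (-900) = 7000 ft.
ISA temperature at 7000 ft = 15 − 2 × (7000/1000) = 1°C.
ISA deviation = 16 − 1 = +15°C.
Density altitude = 7000 + 120 × (15) = 8800 ft.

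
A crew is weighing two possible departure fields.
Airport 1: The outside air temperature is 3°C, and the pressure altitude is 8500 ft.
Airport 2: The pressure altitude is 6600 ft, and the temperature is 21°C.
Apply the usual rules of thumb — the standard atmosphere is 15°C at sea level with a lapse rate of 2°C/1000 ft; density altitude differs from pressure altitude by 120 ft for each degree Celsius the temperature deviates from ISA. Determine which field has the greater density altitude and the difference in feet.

Airport 1 by 196 ft

Airport 1: ISA temp = -2°C, deviation +5°C, DA = 8500 + 120 × 5 = 9100 ft.
Airport 2: ISA temp = 1.8°C, deviation +19.2°C, DA = 6600 + 120 × 19.2 = 8904 ft.
Airport 1 is higher by 9100 − 8904 = 196 ft.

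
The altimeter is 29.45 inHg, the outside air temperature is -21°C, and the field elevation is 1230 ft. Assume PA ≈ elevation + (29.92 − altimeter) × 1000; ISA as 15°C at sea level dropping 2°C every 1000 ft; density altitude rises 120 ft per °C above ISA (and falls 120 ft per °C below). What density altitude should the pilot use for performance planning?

Pressure altitude = 1230 + (29.92 − 29.45) × 1000 = 1230 + (+470) = 1700 ft.
ISA temperature at 1700 ft = 15 − 2 × (1700/1000) = 11.6°C.
ISA deviation = -21 − 11.6 = -32.6°C.
Density altitude = 1700 + 120 × (-32.6) = -2212 ft.

-2212 ft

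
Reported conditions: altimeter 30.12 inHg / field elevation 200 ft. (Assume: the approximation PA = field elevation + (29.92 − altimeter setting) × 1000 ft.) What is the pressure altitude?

Pressure correction = (29.92 − 30.12) × 1000 = -200 ft.
Pressure altitude = 200 + (-200) = 0 ft.

0 ft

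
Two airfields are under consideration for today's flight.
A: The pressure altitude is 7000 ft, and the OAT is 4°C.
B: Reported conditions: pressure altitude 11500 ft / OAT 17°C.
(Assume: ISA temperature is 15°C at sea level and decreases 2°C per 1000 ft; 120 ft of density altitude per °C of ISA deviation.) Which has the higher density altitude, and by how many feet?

B by 7140 ft

A: ISA temp = 1°C, deviation +3°C, DA = 7000 + 120 × 3 = 7360 ft.
B: ISA temp = -8°C, deviation +25°C, DA = 11500 + 120 × 25 = 14500 ft.
B is higher by 14500 − 7360 = 7140 ft.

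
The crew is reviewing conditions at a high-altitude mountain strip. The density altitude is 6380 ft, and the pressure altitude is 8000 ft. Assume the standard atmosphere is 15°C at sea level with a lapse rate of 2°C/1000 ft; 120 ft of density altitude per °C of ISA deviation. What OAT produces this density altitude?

-14.5°C

Density altitude − pressure altitude = 6380 − 8000 = -1620 ft.
At 120 ft/°C that is an ISA deviation of -1620/120 = -13.5°C.
ISA temperature at 8000 ft = 15 − 2 × (8000/1000) = -1°C.
OAT = ISA + deviation = -1 + (-13.5) = -14.5°C.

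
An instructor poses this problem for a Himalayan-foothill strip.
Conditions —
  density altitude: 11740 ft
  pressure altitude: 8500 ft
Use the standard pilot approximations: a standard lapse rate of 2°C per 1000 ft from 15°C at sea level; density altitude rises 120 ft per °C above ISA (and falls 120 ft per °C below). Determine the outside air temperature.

25°C

Density altitude − pressure altitude = 11740 − 8500 = +3240 ft.
At 120 ft/°C that is an ISA deviation of 3240/120 = +27°C.
ISA temperature at 8500 ft = 15 − 2 × (8500/1000) = -2°C.
OAT = ISA + deviation = -2 + (+27) = 25°C.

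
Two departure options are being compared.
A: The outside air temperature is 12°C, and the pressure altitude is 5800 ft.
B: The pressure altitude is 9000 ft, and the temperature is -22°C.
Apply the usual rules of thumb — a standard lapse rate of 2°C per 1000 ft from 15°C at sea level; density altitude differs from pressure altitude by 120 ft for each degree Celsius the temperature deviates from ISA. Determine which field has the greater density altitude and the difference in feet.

A: ISA temp = 3.4°C, deviation +8.6°C, DA = 5800 + 120 × 8.6 = 6832 ft.
B: ISA temp = -3°C, deviation -19°C, DA = 9000 + 120 × (-19) = 6720 ft.
A is higher by 6832 − 6720 = 112 ft.

A by 112 ft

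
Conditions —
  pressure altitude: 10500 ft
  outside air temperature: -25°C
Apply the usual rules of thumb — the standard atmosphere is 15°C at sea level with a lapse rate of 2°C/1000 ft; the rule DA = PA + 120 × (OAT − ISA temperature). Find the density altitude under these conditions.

8220 ft

ISA temperature at 10500 ft = 15 − 2 × (10500/1000) = -6°C.
ISA deviation = -25 − (-6) = -19°C.
Density altitude = 10500 + 120 × (-19) = 10500 + (-2280) = 8220 ft.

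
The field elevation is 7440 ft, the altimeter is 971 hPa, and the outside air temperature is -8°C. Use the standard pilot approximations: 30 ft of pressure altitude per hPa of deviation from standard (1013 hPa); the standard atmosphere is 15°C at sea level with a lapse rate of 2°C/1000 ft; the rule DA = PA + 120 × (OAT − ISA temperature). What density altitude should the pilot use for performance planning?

Pressure altitude = 7440 + (1013 − 971) × 30 = 7440 + (+1260) = 8700 ft.
ISA temperature at 8700 ft = 15 − 2 × (8700/1000) = -2.4°C.
ISA deviation = -8 − (-2.4) = -5.6°C.
Density altitude = 8700 + 120 × (-5.6) = 8028 ft.

8028 ft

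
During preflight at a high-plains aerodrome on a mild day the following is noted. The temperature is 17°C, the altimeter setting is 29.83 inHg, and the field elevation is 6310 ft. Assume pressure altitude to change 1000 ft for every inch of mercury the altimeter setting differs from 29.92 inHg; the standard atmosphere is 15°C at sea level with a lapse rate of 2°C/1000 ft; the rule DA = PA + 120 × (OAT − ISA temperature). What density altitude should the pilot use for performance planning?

Pressure altitude = 6310 + (29.92 − 29.83) × 1000 = 6310 + (+90) = 6400 ft.
ISA temperature at 6400 ft = 15 − 2 × (6400/1000) = 2.2°C.
ISA deviation = 17 − 2.2 = +14.8°C.
Density altitude = 6400 + 120 × (14.8) = 8176 ft.

8176 ft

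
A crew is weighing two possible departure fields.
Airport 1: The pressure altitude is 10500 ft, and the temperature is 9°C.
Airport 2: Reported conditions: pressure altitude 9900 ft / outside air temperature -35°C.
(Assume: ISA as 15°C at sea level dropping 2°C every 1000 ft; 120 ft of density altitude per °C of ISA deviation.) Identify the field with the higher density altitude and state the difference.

Airport 1: ISA temp = -6°C, deviation +15°C, DA = 10500 + 120 × 15 = 12300 ft.
Airport 2: ISA temp = -4.8°C, deviation -30.2°C, DA = 9900 + 120 × (-30.2) = 6276 ft.
Airport 1 is higher by 12300 − 6276 = 6024 ft.

Airport 1 by 6024 ft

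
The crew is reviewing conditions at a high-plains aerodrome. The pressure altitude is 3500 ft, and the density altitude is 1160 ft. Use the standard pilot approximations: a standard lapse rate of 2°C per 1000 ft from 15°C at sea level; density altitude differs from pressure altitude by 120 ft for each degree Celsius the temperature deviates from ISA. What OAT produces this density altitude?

Density altitude − pressure altitude = 1160 − 3500 = -2340 ft.
At 120 ft/°C that is an ISA deviation of -2340/120 = -19.5°C.
ISA temperature at 3500 ft = 15 − 2 × (3500/1000) = 8°C.
OAT = ISA + deviation = 8 + (-19.5) = -11.5°C.

-11.5°C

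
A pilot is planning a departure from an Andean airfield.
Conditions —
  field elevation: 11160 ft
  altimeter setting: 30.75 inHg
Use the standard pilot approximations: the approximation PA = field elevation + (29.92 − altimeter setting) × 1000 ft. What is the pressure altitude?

10330 ft

Pressure correction = (29.92 − 30.75) × 1000 = -830 ft.
Pressure altitude = 11160 + (-830) = 10330 ft.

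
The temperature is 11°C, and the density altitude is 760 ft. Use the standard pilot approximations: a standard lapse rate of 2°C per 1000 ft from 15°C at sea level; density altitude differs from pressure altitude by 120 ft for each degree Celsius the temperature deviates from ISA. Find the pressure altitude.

DA = PA + 120 × (OAT − (15 − 2·PA/1000)) = PA + 120·OAT − 1800 + 0.24·PA = 1.24·PA + 120·OAT − 1800.
So 1.24·PA = 760 − 120 × 11 + 1800 = 1240.
PA = 1240 / 1.24 = 1000 ft.

1000 ft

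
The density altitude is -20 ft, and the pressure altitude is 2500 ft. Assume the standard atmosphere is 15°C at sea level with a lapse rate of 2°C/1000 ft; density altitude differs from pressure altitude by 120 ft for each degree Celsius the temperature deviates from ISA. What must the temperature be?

-11°C

Density altitude − pressure altitude = -20 − 2500 = -2520 ft.
At 120 ft/°C that is an ISA deviation of -2520/120 = -21°C.
ISA temperature at 2500 ft = 15 − 2 × (2500/1000) = 10°C.
OAT = ISA + deviation = 10 + (-21) = -11°C.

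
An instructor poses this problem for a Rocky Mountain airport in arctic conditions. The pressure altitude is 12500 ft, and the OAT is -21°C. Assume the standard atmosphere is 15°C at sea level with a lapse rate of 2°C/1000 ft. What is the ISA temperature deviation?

ISA-11°C

ISA temperature at 12500 ft = 15 − 2 × (12500/1000) = -10°C.
Deviation = OAT − ISA = -21 − (-10) = -11°C.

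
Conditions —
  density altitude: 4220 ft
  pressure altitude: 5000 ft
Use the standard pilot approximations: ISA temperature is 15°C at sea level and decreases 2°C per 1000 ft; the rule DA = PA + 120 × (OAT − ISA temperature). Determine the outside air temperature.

Density altitude − pressure altitude = 4220 − 5000 = -780 ft.
At 120 ft/°C that is an ISA deviation of -780/120 = -6.5°C.
ISA temperature at 5000 ft = 15 − 2 × (5000/1000) = 5°C.
OAT = ISA + deviation = 5 + (-6.5) = -1.5°C.

-1.5°C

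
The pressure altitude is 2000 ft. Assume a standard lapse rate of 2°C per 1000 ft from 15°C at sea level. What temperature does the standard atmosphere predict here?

11°C

ISA temperature = 15 − 2 × (2000/1000) = 15 − 4 = 11°C.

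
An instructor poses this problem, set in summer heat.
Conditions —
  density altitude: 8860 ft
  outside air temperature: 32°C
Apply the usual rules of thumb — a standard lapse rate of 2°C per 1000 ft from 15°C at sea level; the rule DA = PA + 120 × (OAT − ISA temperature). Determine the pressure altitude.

5500 ft

DA = PA + 120 × (OAT − (15 − 2·PA/1000)) = PA + 120·OAT − 1800 + 0.24·PA = 1.24·PA + 120·OAT − 1800.
So 1.24·PA = 8860 − 120 × 32 + 1800 = 6820.
PA = 6820 / 1.24 = 5500 ft.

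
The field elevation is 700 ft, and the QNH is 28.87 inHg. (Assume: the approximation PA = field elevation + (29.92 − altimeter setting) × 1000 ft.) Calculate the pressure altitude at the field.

Pressure correction = (29.92 − 28.87) × 1000 = +1050 ft.
Pressure altitude = 700 + (+1050) = 1750 ft.

1750 ft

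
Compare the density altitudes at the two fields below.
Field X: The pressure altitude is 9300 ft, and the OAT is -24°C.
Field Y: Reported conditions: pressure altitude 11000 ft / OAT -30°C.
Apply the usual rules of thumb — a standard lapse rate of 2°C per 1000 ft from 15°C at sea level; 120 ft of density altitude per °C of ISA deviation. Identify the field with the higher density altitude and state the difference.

Field X: ISA temp = -3.6°C, deviation -20.4°C, DA = 9300 + 120 × (-20.4) = 6852 ft.
Field Y: ISA temp = -7°C, deviation -23°C, DA = 11000 + 120 × (-23) = 8240 ft.
Field Y is higher by 8240 − 6852 = 1388 ft.

Field Y by 1388 ft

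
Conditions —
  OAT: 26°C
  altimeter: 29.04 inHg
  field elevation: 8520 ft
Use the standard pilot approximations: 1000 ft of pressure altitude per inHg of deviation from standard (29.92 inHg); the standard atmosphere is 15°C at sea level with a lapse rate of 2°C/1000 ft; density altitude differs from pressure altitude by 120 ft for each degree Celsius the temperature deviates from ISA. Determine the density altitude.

12976 ft

Pressure altitude = 8520 + (29.92 − 29.04) × 1000 = 8520 + (+880) = 9400 ft.
ISA temperature at 9400 ft = 15 − 2 × (9400/1000) = -3.8°C.
ISA deviation = 26 − (-3.8) = +29.8°C.
Density altitude = 9400 + 120 × (29.8) = 12976 ft.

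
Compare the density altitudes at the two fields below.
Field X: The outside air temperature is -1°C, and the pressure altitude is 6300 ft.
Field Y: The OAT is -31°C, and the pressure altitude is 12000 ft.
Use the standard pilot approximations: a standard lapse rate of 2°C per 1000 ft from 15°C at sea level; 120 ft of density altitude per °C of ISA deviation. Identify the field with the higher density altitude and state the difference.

Field Y by 3468 ft

Field X: ISA temp = 2.4°C, deviation -3.4°C, DA = 6300 + 120 × (-3.4) = 5892 ft.
Field Y: ISA temp = -9°C, deviation -22°C, DA = 12000 + 120 × (-22) = 9360 ft.
Field Y is higher by 9360 − 5892 = 3468 ft.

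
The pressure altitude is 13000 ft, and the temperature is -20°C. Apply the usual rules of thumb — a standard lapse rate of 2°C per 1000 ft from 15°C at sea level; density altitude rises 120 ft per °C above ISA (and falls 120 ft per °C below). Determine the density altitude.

ISA temperature at 13000 ft = 15 − 2 × (13000/1000) = -11°C.
ISA deviation = -20 − (-11) = -9°C.
Density altitude = 13000 + 120 × (-9) = 13000 + (-1080) = 11920 ft.

11920 ft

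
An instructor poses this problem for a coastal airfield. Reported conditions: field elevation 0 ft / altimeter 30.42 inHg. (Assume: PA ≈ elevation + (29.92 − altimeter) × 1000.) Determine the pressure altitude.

-500 ft

Pressure correction = (29.92 − 30.42) × 1000 = -500 ft.
Pressure altitude = 0 + (-500) = -500 ft.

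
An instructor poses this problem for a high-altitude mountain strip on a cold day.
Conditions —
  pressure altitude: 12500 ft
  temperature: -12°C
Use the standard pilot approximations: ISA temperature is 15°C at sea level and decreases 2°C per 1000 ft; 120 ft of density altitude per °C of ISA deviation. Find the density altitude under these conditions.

12260 ft

ISA temperature at 12500 ft = 15 − 2 × (12500/1000) = -10°C.
ISA deviation = -12 − (-10) = -2°C.
Density altitude = 12500 + 120 × (-2) = 12500 + (-240) = 12260 ft.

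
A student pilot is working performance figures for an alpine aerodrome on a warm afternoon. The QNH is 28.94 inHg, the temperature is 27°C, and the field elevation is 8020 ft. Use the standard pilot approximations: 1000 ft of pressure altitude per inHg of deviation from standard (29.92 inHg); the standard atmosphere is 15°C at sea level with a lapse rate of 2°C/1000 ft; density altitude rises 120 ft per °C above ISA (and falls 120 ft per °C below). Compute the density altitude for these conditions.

Pressure altitude = 8020 + (29.92 − 28.94) × 1000 = 8020 + (+980) = 9000 ft.
ISA temperature at 9000 ft = 15 − 2 × (9000/1000) = -3°C.
ISA deviation = 27 − (-3) = +30°C.
Density altitude = 9000 + 120 × (30) = 12600 ft.

12600 ft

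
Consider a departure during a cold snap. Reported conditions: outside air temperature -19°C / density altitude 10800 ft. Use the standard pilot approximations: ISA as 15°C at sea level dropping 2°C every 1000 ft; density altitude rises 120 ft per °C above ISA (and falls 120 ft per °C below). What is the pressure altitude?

12000 ft

DA = PA + 120 × (OAT − (15 − 2·PA/1000)) = PA + 120·OAT − 1800 + 0.24·PA = 1.24·PA + 120·OAT − 1800.
So 1.24·PA = 10800 − 120 × (-19) + 1800 = 14880.
PA = 14880 / 1.24 = 12000 ft.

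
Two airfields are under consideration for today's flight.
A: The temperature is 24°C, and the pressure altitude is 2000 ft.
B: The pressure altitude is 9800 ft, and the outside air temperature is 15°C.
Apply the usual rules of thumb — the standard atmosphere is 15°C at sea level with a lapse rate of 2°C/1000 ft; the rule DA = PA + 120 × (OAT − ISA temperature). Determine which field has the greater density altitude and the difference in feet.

A: ISA temp = 11°C, deviation +13°C, DA = 2000 + 120 × 13 = 3560 ft.
B: ISA temp = -4.6°C, deviation +19.6°C, DA = 9800 + 120 × 19.6 = 12152 ft.
B is higher by 12152 − 3560 = 8592 ft.

B by 8592 ft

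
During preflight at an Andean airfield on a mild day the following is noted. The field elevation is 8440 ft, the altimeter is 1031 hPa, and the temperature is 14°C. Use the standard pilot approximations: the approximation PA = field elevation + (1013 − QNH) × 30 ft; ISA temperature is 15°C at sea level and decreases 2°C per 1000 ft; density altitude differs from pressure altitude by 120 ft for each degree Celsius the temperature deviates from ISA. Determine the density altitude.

Pressure altitude = 8440 + (1013 − 1031) × 30 = 8440 + (-540) = 7900 ft.
ISA temperature at 7900 ft = 15 − 2 × (7900/1000) = -0.8°C.
ISA deviation = 14 − (-0.8) = +14.8°C.
Density altitude = 7900 + 120 × (14.8) = 9676 ft.

9676 ft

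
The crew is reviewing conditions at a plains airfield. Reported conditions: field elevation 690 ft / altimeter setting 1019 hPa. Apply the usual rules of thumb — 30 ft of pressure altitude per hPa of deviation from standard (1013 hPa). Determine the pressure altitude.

510 ft

Pressure correction = (1013 − 1019) × 30 = -180 ft.
Pressure altitude = 690 + (-180) = 510 ft.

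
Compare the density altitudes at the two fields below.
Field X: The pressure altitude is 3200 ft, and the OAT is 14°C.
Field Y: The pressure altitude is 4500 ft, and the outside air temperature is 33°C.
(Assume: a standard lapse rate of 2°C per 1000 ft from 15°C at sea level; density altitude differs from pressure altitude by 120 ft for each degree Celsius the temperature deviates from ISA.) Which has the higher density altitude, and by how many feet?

Field X: ISA temp = 8.6°C, deviation +5.4°C, DA = 3200 + 120 × 5.4 = 3848 ft.
Field Y: ISA temp = 6°C, deviation +27°C, DA = 4500 + 120 × 27 = 7740 ft.
Field Y is higher by 7740 − 3848 = 3892 ft.

Field Y by 3892 ft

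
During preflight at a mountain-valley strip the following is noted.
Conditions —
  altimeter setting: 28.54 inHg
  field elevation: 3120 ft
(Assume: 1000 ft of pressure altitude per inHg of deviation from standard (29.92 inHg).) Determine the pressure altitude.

Pressure correction = (29.92 − 28.54) × 1000 = +1380 ft.
Pressure altitude = 3120 + (+1380) = 4500 ft.

4500 ft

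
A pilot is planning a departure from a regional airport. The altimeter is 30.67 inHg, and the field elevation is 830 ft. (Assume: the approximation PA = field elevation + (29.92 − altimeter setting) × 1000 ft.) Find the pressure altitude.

Pressure correction = (29.92 − 30.67) × 1000 = -750 ft.
Pressure altitude = 830 + (-750) = 80 ft.

80 ft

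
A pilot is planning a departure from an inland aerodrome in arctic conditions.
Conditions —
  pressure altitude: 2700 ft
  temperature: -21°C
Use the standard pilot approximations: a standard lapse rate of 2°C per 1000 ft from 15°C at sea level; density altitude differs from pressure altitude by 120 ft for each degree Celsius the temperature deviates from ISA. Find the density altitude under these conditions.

ISA temperature at 2700 ft = 15 − 2 × (2700/1000) = 9.6°C.
ISA deviation = -21 − 9.6 = -30.6°C.
Density altitude = 2700 + 120 × (-30.6) = 2700 + (-3672) = -972 ft.

-972 ft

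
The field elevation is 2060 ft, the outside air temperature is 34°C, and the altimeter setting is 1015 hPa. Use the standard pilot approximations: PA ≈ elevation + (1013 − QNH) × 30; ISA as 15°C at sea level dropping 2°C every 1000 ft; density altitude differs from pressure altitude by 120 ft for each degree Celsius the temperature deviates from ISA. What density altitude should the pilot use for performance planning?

Pressure altitude = 2060 + (1013 − 1015) × 30 = 2060 + (-60) = 2000 ft.
ISA temperature at 2000 ft = 15 − 2 × (2000/1000) = 11°C.
ISA deviation = 34 − 11 = +23°C.
Density altitude = 2000 + 120 × (23) = 4760 ft.

4760 ft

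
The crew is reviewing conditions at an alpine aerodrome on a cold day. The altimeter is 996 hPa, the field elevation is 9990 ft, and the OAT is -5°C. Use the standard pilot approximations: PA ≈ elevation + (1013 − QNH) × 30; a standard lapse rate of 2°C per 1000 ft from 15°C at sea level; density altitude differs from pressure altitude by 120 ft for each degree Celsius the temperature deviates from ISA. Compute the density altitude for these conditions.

Pressure altitude = 9990 + (1013 − 996) × 30 = 9990 + (+510) = 10500 ft.
ISA temperature at 10500 ft = 15 − 2 × (10500/1000) = -6°C.
ISA deviation = -5 − (-6) = +1°C.
Density altitude = 10500 + 120 × (1) = 10620 ft.

10620 ft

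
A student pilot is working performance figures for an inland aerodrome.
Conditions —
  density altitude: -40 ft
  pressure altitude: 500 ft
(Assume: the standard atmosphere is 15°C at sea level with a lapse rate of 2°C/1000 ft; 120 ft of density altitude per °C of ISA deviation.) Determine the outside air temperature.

9.5°C

Density altitude − pressure altitude = -40 − 500 = -540 ft.
At 120 ft/°C that is an ISA deviation of -540/120 = -4.5°C.
ISA temperature at 500 ft = 15 − 2 × (500/1000) = 14°C.
OAT = ISA + deviation = 14 + (-4.5) = 9.5°C.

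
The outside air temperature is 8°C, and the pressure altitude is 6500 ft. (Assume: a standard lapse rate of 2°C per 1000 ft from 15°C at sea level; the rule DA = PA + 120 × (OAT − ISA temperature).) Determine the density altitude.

ISA temperature at 6500 ft = 15 − 2 × (6500/1000) = 2°C.
ISA deviation = 8 − 2 = +6°C.
Density altitude = 6500 + 120 × (6) = 6500 + (+720) = 7220 ft.

7220 ft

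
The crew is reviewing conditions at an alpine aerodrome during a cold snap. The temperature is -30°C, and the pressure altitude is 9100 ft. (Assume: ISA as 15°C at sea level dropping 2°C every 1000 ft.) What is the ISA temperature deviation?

ISA temperature at 9100 ft = 15 − 2 × (9100/1000) = -3.2°C.
Deviation = OAT − ISA = -30 − (-3.2) = -26.8°C.

ISA-26.8°C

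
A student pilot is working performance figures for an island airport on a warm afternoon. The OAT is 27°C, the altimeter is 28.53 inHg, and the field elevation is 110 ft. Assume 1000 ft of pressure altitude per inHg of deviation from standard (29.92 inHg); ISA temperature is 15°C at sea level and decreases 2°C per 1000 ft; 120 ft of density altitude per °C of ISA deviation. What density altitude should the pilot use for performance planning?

Pressure altitude = 110 + (29.92 − 28.53) × 1000 = 110 + (+1390) = 1500 ft.
ISA temperature at 1500 ft = 15 − 2 × (1500/1000) = 12°C.
ISA deviation = 27 − 12 = +15°C.
Density altitude = 1500 + 120 × (15) = 3300 ft.

3300 ft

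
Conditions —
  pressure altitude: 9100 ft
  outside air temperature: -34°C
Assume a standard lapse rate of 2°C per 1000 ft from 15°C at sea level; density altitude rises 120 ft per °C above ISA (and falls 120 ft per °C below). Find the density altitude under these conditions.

ISA temperature at 9100 ft = 15 − 2 × (9100/1000) = -3.2°C.
ISA deviation = -34 − (-3.2) = -30.8°C.
Density altitude = 9100 + 120 × (-30.8) = 9100 + (-3696) = 5404 ft.

5404 ft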